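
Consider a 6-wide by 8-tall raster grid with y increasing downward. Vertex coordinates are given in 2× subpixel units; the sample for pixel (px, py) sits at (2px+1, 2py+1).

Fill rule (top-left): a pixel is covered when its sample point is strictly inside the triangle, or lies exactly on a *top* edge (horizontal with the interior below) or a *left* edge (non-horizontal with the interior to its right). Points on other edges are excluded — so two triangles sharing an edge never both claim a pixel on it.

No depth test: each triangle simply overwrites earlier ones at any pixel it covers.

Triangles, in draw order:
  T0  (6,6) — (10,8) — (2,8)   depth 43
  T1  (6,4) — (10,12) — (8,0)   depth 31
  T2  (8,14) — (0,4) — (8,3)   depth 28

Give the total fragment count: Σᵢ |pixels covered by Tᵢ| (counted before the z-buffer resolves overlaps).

T0:
  2·area = 16
  edge (6, 6)→(10, 8): d=(4,2) right/bottom  bias=-1
  edge (10, 8)→(2, 8): d=(-8,0) right/bottom  bias=-1
  edge (2, 8)→(6, 6): d=(4,-2) top-left  bias=+0
    (2,3)@(5, 7): e=[6,8,2] → █
    (3,3)@(7, 7): e=[2,8,6] → █
    (4,3)@(9, 7): e=[-2,8,10] → ·
    (2,4)@(5, 9): e=[14,-8,10] → ·
    (3,4)@(7, 9): e=[10,-8,14] → ·
  covered (2 px):
    · · · · · ·
    · · · · · ·
    · · · · · ·
    · · █ █ · ·
    · · · · · ·
    · · · · · ·
    · · · · · ·
    · · · · · ·
T1:
  2·area = 32  (B↔C swapped to make it positive)
  edge (6, 4)→(8, 0): d=(2,-4) top-left  bias=+0
  edge (8, 0)→(10, 12): d=(2,12) right/bottom  bias=-1
  edge (10, 12)→(6, 4): d=(-4,-8) top-left  bias=+0
    (3,1)@(7, 3): e=[2,18,12] → █
    (4,1)@(9, 3): e=[10,-6,28] → ·
    (3,2)@(7, 5): e=[6,22,4] → █
    (4,2)@(9, 5): e=[14,-2,20] → ·
    (3,3)@(7, 7): e=[10,26,-4] → ·
    (4,3)@(9, 7): e=[18,2,12] → █
    (5,3)@(11, 7): e=[26,-22,28] → ·
    (4,4)@(9, 9): e=[22,6,4] → █
    (5,4)@(11, 9): e=[30,-18,20] → ·
    (4,5)@(9, 11): e=[26,10,-4] → ·
  covered (4 px):
    · · · · · ·
    · · · █ · ·
    · · · █ · ·
    · · · · █ ·
    · · · · █ ·
    · · · · · ·
    · · · · · ·
    · · · · · ·
T2:
  2·area = 88
  edge (8, 14)→(0, 4): d=(-8,-10) top-left  bias=+0
  edge (0, 4)→(8, 3): d=(8,-1) top-left  bias=+0
  edge (8, 3)→(8, 14): d=(0,11) right/bottom  bias=-1
    (0,2)@(1, 5): e=[2,9,77] → █
    (1,2)@(3, 5): e=[22,11,55] → █
    (2,2)@(5, 5): e=[42,13,33] → █
    (3,2)@(7, 5): e=[62,15,11] → █
    (4,2)@(9, 5): e=[82,17,-11] → ·
    (0,3)@(1, 7): e=[-14,25,77] → ·
    (1,3)@(3, 7): e=[6,27,55] → █
    (4,3)@(9, 7): e=[66,33,-11] → ·
    (1,4)@(3, 9): e=[-10,43,55] → ·
    (2,4)@(5, 9): e=[10,45,33] → █
    (4,4)@(9, 9): e=[50,49,-11] → ·
    (2,5)@(5, 11): e=[-6,61,33] → ·
  covered (10 px):
    · · · · · ·
    · · · · · ·
    █ █ █ █ · ·
    · █ █ █ · ·
    · · █ █ · ·
    · · · █ · ·
    · · · · · ·
    · · · · · ·

Result: 16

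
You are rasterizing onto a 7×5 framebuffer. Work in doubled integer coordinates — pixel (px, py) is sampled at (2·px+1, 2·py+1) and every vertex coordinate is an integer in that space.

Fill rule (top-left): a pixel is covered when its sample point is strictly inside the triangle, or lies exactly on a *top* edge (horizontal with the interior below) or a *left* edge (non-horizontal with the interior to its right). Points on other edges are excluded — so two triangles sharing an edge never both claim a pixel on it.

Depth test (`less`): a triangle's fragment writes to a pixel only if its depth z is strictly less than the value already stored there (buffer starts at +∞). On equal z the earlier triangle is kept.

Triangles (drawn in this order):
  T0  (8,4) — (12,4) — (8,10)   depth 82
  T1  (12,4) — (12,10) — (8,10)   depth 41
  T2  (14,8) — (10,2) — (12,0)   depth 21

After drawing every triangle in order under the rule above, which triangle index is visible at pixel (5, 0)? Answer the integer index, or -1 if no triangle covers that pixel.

T0:
  2·area = 24
  edge (8, 4)→(12, 4): d=(4,0) top-left  bias=+0
  edge (12, 4)→(8, 10): d=(-4,6) right/bottom  bias=-1
  edge (8, 10)→(8, 4): d=(0,-6) top-left  bias=+0
    (4,2)@(9, 5): e=[4,14,6] → #
    (5,2)@(11, 5): e=[4,2,18] → #
    (6,2)@(13, 5): e=[4,-10,30] → ·
    (4,3)@(9, 7): e=[12,6,6] → #
    (5,3)@(11, 7): e=[12,-6,18] → ·
    (4,4)@(9, 9): e=[20,-2,6] → ·
  covered (3 px):
    · · · · · · ·
    · · · · · · ·
    · · · · # # ·
    · · · · # · ·
    · · · · · · ·
T1:
  2·area = 24
  edge (12, 4)→(12, 10): d=(0,6) right/bottom  bias=-1
  edge (12, 10)→(8, 10): d=(-4,0) right/bottom  bias=-1
  edge (8, 10)→(12, 4): d=(4,-6) top-left  bias=+0
    (5,3)@(11, 7): e=[6,12,6] → #
    (6,3)@(13, 7): e=[-6,12,18] → ·
    (4,4)@(9, 9): e=[18,4,2] → #
    (6,4)@(13, 9): e=[-6,4,26] → ·
  covered (3 px):
    · · · · · · ·
    · · · · · · ·
    · · · · · · ·
    · · · · · # ·
    · · · · # # ·
T2:
  2·area = 20
  edge (14, 8)→(10, 2): d=(-4,-6) top-left  bias=+0
  edge (10, 2)→(12, 0): d=(2,-2) top-left  bias=+0
  edge (12, 0)→(14, 8): d=(2,8) right/bottom  bias=-1
    (5,0)@(11, 1): e=[10,0,10] → #  [on edge]
    (6,0)@(13, 1): e=[22,4,-6] → ·
    (4,1)@(9, 3): e=[-10,0,30] → ·  [on edge]
    (5,1)@(11, 3): e=[2,4,14] → #
    (6,1)@(13, 3): e=[14,8,-2] → ·
    (3,2)@(7, 5): e=[-30,0,50] → ·  [on edge]
    (5,2)@(11, 5): e=[-6,8,18] → ·
    (6,2)@(13, 5): e=[6,12,2] → #
    (2,3)@(5, 7): e=[-50,0,70] → ·  [on edge]
    (6,3)@(13, 7): e=[-2,16,6] → ·
    (1,4)@(3, 9): e=[-70,0,90] → ·  [on edge]
  covered (3 px):
    · · · · · # ·
    · · · · · # ·
    · · · · · · #
    · · · · · · ·
    · · · · · · ·

Z-buffer (winner per pixel, '.' = empty):
  . . . . . 2 .
  . . . . . 2 .
  . . . . 0 0 2
  . . . . 0 1 .
  . . . . 1 1 .

Answer: 2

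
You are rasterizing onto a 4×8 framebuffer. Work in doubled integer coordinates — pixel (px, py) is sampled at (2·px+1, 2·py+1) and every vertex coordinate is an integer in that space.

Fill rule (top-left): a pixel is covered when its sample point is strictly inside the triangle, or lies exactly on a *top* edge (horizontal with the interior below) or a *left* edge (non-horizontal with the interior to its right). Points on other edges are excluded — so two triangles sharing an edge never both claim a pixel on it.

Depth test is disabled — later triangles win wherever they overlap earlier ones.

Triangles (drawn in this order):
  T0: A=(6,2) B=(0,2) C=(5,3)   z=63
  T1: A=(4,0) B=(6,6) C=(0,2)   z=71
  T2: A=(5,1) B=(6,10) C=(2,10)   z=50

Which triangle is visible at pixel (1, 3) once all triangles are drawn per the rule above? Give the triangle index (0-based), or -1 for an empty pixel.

T0:
  2·area = 6  (B↔C swapped to make it positive)
  edge (6, 2)→(5, 3): d=(-1,1) right/bottom  bias=-1
  edge (5, 3)→(0, 2): d=(-5,-1) top-left  bias=+0
  edge (0, 2)→(6, 2): d=(6,0) top-left  bias=+0
    (3,0)@(7, 1): e=[0,12,-6] → ·  [on edge]
    (2,1)@(5, 3): e=[0,0,6] → ·  [on edge]
    (1,2)@(3, 5): e=[0,-12,18] → ·  [on edge]
    (0,3)@(1, 7): e=[0,-24,30] → ·  [on edge]
  covered (0 px):
    · · · ·
    · · · ·
    · · · ·
    · · · ·
    · · · ·
    · · · ·
    · · · ·
    · · · ·
T1:
  2·area = 28
  edge (4, 0)→(6, 6): d=(2,6) right/bottom  bias=-1
  edge (6, 6)→(0, 2): d=(-6,-4) top-left  bias=+0
  edge (0, 2)→(4, 0): d=(4,-2) top-left  bias=+0
    (1,0)@(3, 1): e=[8,18,2] → █
    (2,0)@(5, 1): e=[-4,26,6] → ·
    (1,1)@(3, 3): e=[12,6,10] → █
    (2,1)@(5, 3): e=[0,14,14] → ·  [on edge]
    (1,2)@(3, 5): e=[16,-6,18] → ·
    (2,2)@(5, 5): e=[4,2,22] → █
    (3,2)@(7, 5): e=[-8,10,26] → ·
    (2,3)@(5, 7): e=[8,-10,30] → ·
    (3,4)@(7, 9): e=[0,-14,42] → ·  [on edge]
  covered (3 px):
    · █ · ·
    · █ · ·
    · · █ ·
    · · · ·
    · · · ·
    · · · ·
    · · · ·
    · · · ·
T2:
  2·area = 36
  edge (5, 1)→(6, 10): d=(1,9) right/bottom  bias=-1
  edge (6, 10)→(2, 10): d=(-4,0) right/bottom  bias=-1
  edge (2, 10)→(5, 1): d=(3,-9) top-left  bias=+0
    (2,0)@(5, 1): e=[0,36,0] → ·  [on edge]
    (2,1)@(5, 3): e=[2,28,6] → █
    (3,1)@(7, 3): e=[-16,28,24] → ·
    (2,2)@(5, 5): e=[4,20,12] → █
    (3,2)@(7, 5): e=[-14,20,30] → ·
    (1,3)@(3, 7): e=[24,12,0] → █  [on edge]
    (3,3)@(7, 7): e=[-12,12,36] → ·
    (1,4)@(3, 9): e=[26,4,6] → █
    (3,4)@(7, 9): e=[-10,4,42] → ·
    (1,5)@(3, 11): e=[28,-4,12] → ·
    (2,5)@(5, 11): e=[10,-4,30] → ·
    (0,6)@(1, 13): e=[48,-12,0] → ·  [on edge]
  covered (6 px):
    · · · ·
    · · █ ·
    · · █ ·
    · █ █ ·
    · █ █ ·
    · · · ·
    · · · ·
    · · · ·

Z-buffer (winner per pixel, '.' = empty):
  . 1 . .
  . 1 2 .
  . . 2 .
  . 2 2 .
  . 2 2 .
  . . . .
  . . . .
  . . . .

Final: 2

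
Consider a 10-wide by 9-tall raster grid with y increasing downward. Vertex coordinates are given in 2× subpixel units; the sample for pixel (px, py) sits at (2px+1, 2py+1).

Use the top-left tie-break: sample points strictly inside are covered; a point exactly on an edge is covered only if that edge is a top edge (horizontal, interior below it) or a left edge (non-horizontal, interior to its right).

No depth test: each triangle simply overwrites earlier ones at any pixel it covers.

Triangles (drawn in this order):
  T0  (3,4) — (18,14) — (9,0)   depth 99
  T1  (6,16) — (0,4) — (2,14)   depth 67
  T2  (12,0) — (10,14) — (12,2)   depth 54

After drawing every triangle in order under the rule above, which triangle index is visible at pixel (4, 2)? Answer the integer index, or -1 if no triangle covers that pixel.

T0:
  2·area = 120  (B↔C swapped to make it positive)
  edge (3, 4)→(9, 0): d=(6,-4) top-left  bias=+0
  edge (9, 0)→(18, 14): d=(9,14) right/bottom  bias=-1
  edge (18, 14)→(3, 4): d=(-15,-10) top-left  bias=+0
    (4,0)@(9, 1): e=[6,9,105] → █
    (5,0)@(11, 1): e=[14,-19,125] → ·
    (2,1)@(5, 3): e=[2,83,35] → █
    (3,1)@(7, 3): e=[10,55,55] → █
    (5,1)@(11, 3): e=[26,-1,95] → ·
    (2,2)@(5, 5): e=[14,101,5] → █
    (5,2)@(11, 5): e=[38,17,65] → █
    (6,2)@(13, 5): e=[46,-11,85] → ·
    (2,3)@(5, 7): e=[26,119,-25] → ·
    (3,3)@(7, 7): e=[34,91,-5] → ·
    (4,3)@(9, 7): e=[42,63,15] → █
    (6,3)@(13, 7): e=[58,7,55] → █
  covered (15 px):
    · · · · █ · · · · ·
    · · █ █ █ · · · · ·
    · · █ █ █ █ · · · ·
    · · · · █ █ █ · · ·
    · · · · · █ █ · · ·
    · · · · · · · █ · ·
    · · · · · · · · █ ·
    · · · · · · · · · ·
    · · · · · · · · · ·
T1:
  2·area = 36  (B↔C swapped to make it positive)
  edge (6, 16)→(2, 14): d=(-4,-2) top-left  bias=+0
  edge (2, 14)→(0, 4): d=(-2,-10) top-left  bias=+0
  edge (0, 4)→(6, 16): d=(6,12) right/bottom  bias=-1
    (0,3)@(1, 7): e=[26,4,6] → █
    (1,3)@(3, 7): e=[30,24,-18] → ·
    (0,4)@(1, 9): e=[18,0,18] → █  [on edge]
    (1,4)@(3, 9): e=[22,20,-6] → ·
    (0,5)@(1, 11): e=[10,-4,30] → ·
    (1,5)@(3, 11): e=[14,16,6] → █
    (2,5)@(5, 11): e=[18,36,-18] → ·
    (1,6)@(3, 13): e=[6,12,18] → █
    (2,6)@(5, 13): e=[10,32,-6] → ·
    (1,7)@(3, 15): e=[-2,8,30] → ·
    (2,7)@(5, 15): e=[2,28,6] → █
    (3,7)@(7, 15): e=[6,48,-18] → ·
  covered (5 px):
    · · · · · · · · · ·
    · · · · · · · · · ·
    · · · · · · · · · ·
    █ · · · · · · · · ·
    █ · · · · · · · · ·
    · █ · · · · · · · ·
    · █ · · · · · · · ·
    · · █ · · · · · · ·
    · · · · · · · · · ·
T2:
  2·area = 4  (B↔C swapped to make it positive)
  edge (12, 0)→(12, 2): d=(0,2) right/bottom  bias=-1
  edge (12, 2)→(10, 14): d=(-2,12) right/bottom  bias=-1
  edge (10, 14)→(12, 0): d=(2,-14) top-left  bias=+0
    (5,3)@(11, 7): e=[2,2,0] → █  [on edge]
    (6,3)@(13, 7): e=[-2,-22,28] → ·
    (5,4)@(11, 9): e=[2,-2,4] → ·
  covered (1 px):
    · · · · · · · · · ·
    · · · · · · · · · ·
    · · · · · · · · · ·
    · · · · · █ · · · ·
    · · · · · · · · · ·
    · · · · · · · · · ·
    · · · · · · · · · ·
    · · · · · · · · · ·
    · · · · · · · · · ·

Z-buffer (winner per pixel, '.' = empty):
  . . . . 0 . . . . .
  . . 0 0 0 . . . . .
  . . 0 0 0 0 . . . .
  1 . . . 0 2 0 . . .
  1 . . . . 0 0 . . .
  . 1 . . . . . 0 . .
  . 1 . . . . . . 0 .
  . . 1 . . . . . . .
  . . . . . . . . . .

Final: 0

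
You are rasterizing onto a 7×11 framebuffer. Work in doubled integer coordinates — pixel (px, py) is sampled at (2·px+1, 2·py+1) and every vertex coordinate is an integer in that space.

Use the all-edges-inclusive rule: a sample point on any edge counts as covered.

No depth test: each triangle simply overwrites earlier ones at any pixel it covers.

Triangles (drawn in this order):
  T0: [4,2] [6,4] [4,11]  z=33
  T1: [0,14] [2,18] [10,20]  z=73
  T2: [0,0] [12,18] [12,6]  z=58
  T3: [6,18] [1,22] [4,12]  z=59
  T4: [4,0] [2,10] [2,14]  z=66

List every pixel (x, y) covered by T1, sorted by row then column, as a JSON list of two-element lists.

T0:
  2·area = 18
  edge (4, 2)→(6, 4): d=(2,2) inclusive
  edge (6, 4)→(4, 11): d=(-2,7) inclusive
  edge (4, 11)→(4, 2): d=(0,-9) inclusive
    (1,0)@(3, 1): e=[0,27,-9] → ·  [on edge]
    (2,1)@(5, 3): e=[0,9,9] → █  [on edge]
    (3,1)@(7, 3): e=[-4,-5,27] → ·
    (2,2)@(5, 5): e=[4,5,9] → █
    (3,2)@(7, 5): e=[0,-9,27] → ·  [on edge]
    (2,3)@(5, 7): e=[8,1,9] → █
    (3,3)@(7, 7): e=[4,-13,27] → ·
    (4,3)@(9, 7): e=[0,-27,45] → ·  [on edge]
    (2,4)@(5, 9): e=[12,-3,9] → ·
    (5,4)@(11, 9): e=[0,-45,63] → ·  [on edge]
    (6,5)@(13, 11): e=[0,-63,81] → ·  [on edge]
  covered (3 px):
    · · · · · · ·
    · · █ · · · ·
    · · █ · · · ·
    · · █ · · · ·
    · · · · · · ·
    · · · · · · ·
    · · · · · · ·
    · · · · · · ·
    · · · · · · ·
    · · · · · · ·
    · · · · · · ·
T1:
  2·area = 28  (B↔C swapped to make it positive)
  edge (0, 14)→(10, 20): d=(10,6) inclusive
  edge (10, 20)→(2, 18): d=(-8,-2) inclusive
  edge (2, 18)→(0, 14): d=(-2,-4) inclusive
    (0,7)@(1, 15): e=[4,22,2] → █
    (1,7)@(3, 15): e=[-8,26,10] → ·
    (0,8)@(1, 17): e=[24,6,-2] → ·
    (1,8)@(3, 17): e=[12,10,6] → █
    (2,8)@(5, 17): e=[0,14,14] → █  [on edge]
    (3,8)@(7, 17): e=[-12,18,22] → ·
    (1,9)@(3, 19): e=[32,-6,2] → ·
    (2,9)@(5, 19): e=[20,-2,10] → ·
    (3,9)@(7, 19): e=[8,2,18] → █
    (4,9)@(9, 19): e=[-4,6,26] → ·
    (3,10)@(7, 21): e=[28,-14,14] → ·
  covered (4 px):
    · · · · · · ·
    · · · · · · ·
    · · · · · · ·
    · · · · · · ·
    · · · · · · ·
    · · · · · · ·
    · · · · · · ·
    █ · · · · · ·
    · █ █ · · · ·
    · · · █ · · ·
    · · · · · · ·
T2:
  2·area = 144  (B↔C swapped to make it positive)
  edge (0, 0)→(12, 6): d=(12,6) inclusive
  edge (12, 6)→(12, 18): d=(0,12) inclusive
  edge (12, 18)→(0, 0): d=(-12,-18) inclusive
    (0,0)@(1, 1): e=[6,132,6] → █
    (1,0)@(3, 1): e=[-6,108,42] → ·
    (0,1)@(1, 3): e=[30,132,-18] → ·
    (1,1)@(3, 3): e=[18,108,18] → █
    (2,1)@(5, 3): e=[6,84,54] → █
    (3,1)@(7, 3): e=[-6,60,90] → ·
    (1,2)@(3, 5): e=[42,108,-6] → ·
    (2,2)@(5, 5): e=[30,84,30] → █
    (3,2)@(7, 5): e=[18,60,66] → █
    (4,2)@(9, 5): e=[6,36,102] → █
    (5,2)@(11, 5): e=[-6,12,138] → ·
    (2,3)@(5, 7): e=[54,84,6] → █
  covered (18 px):
    █ · · · · · ·
    · █ █ · · · ·
    · · █ █ █ · ·
    · · █ █ █ █ ·
    · · · █ █ █ ·
    · · · · █ █ ·
    · · · · █ █ ·
    · · · · · █ ·
    · · · · · · ·
    · · · · · · ·
    · · · · · · ·
T3:
  2·area = 38
  edge (6, 18)→(1, 22): d=(-5,4) inclusive
  edge (1, 22)→(4, 12): d=(3,-10) inclusive
  edge (4, 12)→(6, 18): d=(2,6) inclusive
    (0,1)@(1, 3): e=[95,-57,0] → ·  [on edge]
    (1,4)@(3, 9): e=[57,-19,0] → ·  [on edge]
    (2,7)@(5, 15): e=[19,19,0] → █  [on edge]
    (3,7)@(7, 15): e=[11,39,-12] → ·
    (1,8)@(3, 17): e=[17,5,16] → █
    (3,8)@(7, 17): e=[1,45,-8] → ·
    (1,9)@(3, 19): e=[7,11,20] → █
    (2,9)@(5, 19): e=[-1,31,8] → ·
    (1,10)@(3, 21): e=[-3,17,24] → ·
    (3,10)@(7, 21): e=[-19,57,0] → ·  [on edge]
  covered (4 px):
    · · · · · · ·
    · · · · · · ·
    · · · · · · ·
    · · · · · · ·
    · · · · · · ·
    · · · · · · ·
    · · · · · · ·
    · · █ · · · ·
    · █ █ · · · ·
    · █ · · · · ·
    · · · · · · ·
T4:
  2·area = 8  (B↔C swapped to make it positive)
  edge (4, 0)→(2, 14): d=(-2,14) inclusive
  edge (2, 14)→(2, 10): d=(0,-4) inclusive
  edge (2, 10)→(4, 0): d=(2,-10) inclusive
    (1,2)@(3, 5): e=[4,4,0] → █  [on edge]
    (2,2)@(5, 5): e=[-24,12,20] → ·
    (1,3)@(3, 7): e=[0,4,4] → █  [on edge]
    (2,3)@(5, 7): e=[-28,12,24] → ·
    (1,4)@(3, 9): e=[-4,4,8] → ·
    (0,7)@(1, 15): e=[12,-4,0] → ·  [on edge]
    (0,10)@(1, 21): e=[0,-4,12] → ·  [on edge]
  covered (2 px):
    · · · · · · ·
    · · · · · · ·
    · █ · · · · ·
    · █ · · · · ·
    · · · · · · ·
    · · · · · · ·
    · · · · · · ·
    · · · · · · ·
    · · · · · · ·
    · · · · · · ·
    · · · · · · ·

Result: [[0,7],[1,8],[2,8],[3,9]]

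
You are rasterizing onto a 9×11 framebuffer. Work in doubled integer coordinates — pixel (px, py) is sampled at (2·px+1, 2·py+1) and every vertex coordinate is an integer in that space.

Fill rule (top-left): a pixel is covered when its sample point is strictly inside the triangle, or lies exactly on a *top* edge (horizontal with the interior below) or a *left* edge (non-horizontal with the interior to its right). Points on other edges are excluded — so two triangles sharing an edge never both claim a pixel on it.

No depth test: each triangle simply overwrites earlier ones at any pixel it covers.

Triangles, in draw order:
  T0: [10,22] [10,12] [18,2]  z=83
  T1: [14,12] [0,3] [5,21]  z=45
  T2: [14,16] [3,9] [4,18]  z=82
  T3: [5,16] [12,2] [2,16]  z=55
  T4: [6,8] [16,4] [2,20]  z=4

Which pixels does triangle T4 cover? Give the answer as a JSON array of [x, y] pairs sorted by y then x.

T0:
  2·area = 80
  edge (10, 22)→(10, 12): d=(0,-10) top-left  bias=+0
  edge (10, 12)→(18, 2): d=(8,-10) top-left  bias=+0
  edge (18, 2)→(10, 22): d=(-8,20) right/bottom  bias=-1
    (7,3)@(15, 7): e=[50,10,20] → #
    (8,3)@(17, 7): e=[70,30,-20] → ·
    (6,4)@(13, 9): e=[30,6,44] → #
    (8,4)@(17, 9): e=[70,46,-36] → ·
    (5,5)@(11, 11): e=[10,2,68] → #
    (7,5)@(15, 11): e=[50,42,-12] → ·
    (5,6)@(11, 13): e=[10,18,52] → #
    (7,6)@(15, 13): e=[50,58,-28] → ·
    (5,7)@(11, 15): e=[10,34,36] → #
    (6,7)@(13, 15): e=[30,54,-4] → ·
    (5,8)@(11, 17): e=[10,50,20] → #
    (6,8)@(13, 17): e=[30,70,-20] → ·
  covered (10 px):
    · · · · · · · · ·
    · · · · · · · · ·
    · · · · · · · · ·
    · · · · · · · # ·
    · · · · · · # # ·
    · · · · · # # · ·
    · · · · · # # · ·
    · · · · · # · · ·
    · · · · · # · · ·
    · · · · · # · · ·
    · · · · · · · · ·
T1:
  2·area = 207  (B↔C swapped to make it positive)
  edge (14, 12)→(5, 21): d=(-9,9) right/bottom  bias=-1
  edge (5, 21)→(0, 3): d=(-5,-18) top-left  bias=+0
  edge (0, 3)→(14, 12): d=(14,9) right/bottom  bias=-1
    (0,2)@(1, 5): e=[180,8,19] → #
    (1,2)@(3, 5): e=[162,44,1] → #
    (2,2)@(5, 5): e=[144,80,-17] → ·
    (0,3)@(1, 7): e=[162,-2,47] → ·
    (1,3)@(3, 7): e=[144,34,29] → #
    (2,3)@(5, 7): e=[126,70,11] → #
    (3,3)@(7, 7): e=[108,106,-7] → ·
    (1,4)@(3, 9): e=[126,24,57] → #
    (3,4)@(7, 9): e=[90,96,21] → #
    (4,4)@(9, 9): e=[72,132,3] → #
    (5,4)@(11, 9): e=[54,168,-15] → ·
    (8,4)@(17, 9): e=[0,276,-69] → ·  [on edge]
    (7,5)@(15, 11): e=[0,230,-23] → ·  [on edge]
    (6,6)@(13, 13): e=[0,184,23] → ·  [on edge]
    (5,7)@(11, 15): e=[0,138,69] → ·  [on edge]
    (4,8)@(9, 17): e=[0,92,115] → ·  [on edge]
    (3,9)@(7, 19): e=[0,46,161] → ·  [on edge]
    (2,10)@(5, 21): e=[0,0,207] → ·  [on edge]
  covered (24 px):
    · · · · · · · · ·
    · · · · · · · · ·
    # # · · · · · · ·
    · # # · · · · · ·
    · # # # # · · · ·
    · # # # # # · · ·
    · # # # # # · · ·
    · · # # # · · · ·
    · · # # · · · · ·
    · · # · · · · · ·
    · · · · · · · · ·
T2:
  2·area = 92  (B↔C swapped to make it positive)
  edge (14, 16)→(4, 18): d=(-10,2) right/bottom  bias=-1
  edge (4, 18)→(3, 9): d=(-1,-9) top-left  bias=+0
  edge (3, 9)→(14, 16): d=(11,7) right/bottom  bias=-1
    (1,4)@(3, 9): e=[92,0,0] → ·  [on edge]
    (2,5)@(5, 11): e=[68,16,8] → #
    (3,5)@(7, 11): e=[64,34,-6] → ·
    (2,6)@(5, 13): e=[48,14,30] → #
    (3,6)@(7, 13): e=[44,32,16] → #
    (4,6)@(9, 13): e=[40,50,2] → #
    (5,6)@(11, 13): e=[36,68,-12] → ·
    (2,7)@(5, 15): e=[28,12,52] → #
    (5,7)@(11, 15): e=[16,66,10] → #
    (6,7)@(13, 15): e=[12,84,-4] → ·
    (2,8)@(5, 17): e=[8,10,74] → #
    (4,8)@(9, 17): e=[0,46,46] → ·  [on edge]
  covered (10 px):
    · · · · · · · · ·
    · · · · · · · · ·
    · · · · · · · · ·
    · · · · · · · · ·
    · · · · · · · · ·
    · · # · · · · · ·
    · · # # # · · · ·
    · · # # # # · · ·
    · · # # · · · · ·
    · · · · · · · · ·
    · · · · · · · · ·
T3:
  2·area = 42  (B↔C swapped to make it positive)
  edge (5, 16)→(2, 16): d=(-3,0) right/bottom  bias=-1
  edge (2, 16)→(12, 2): d=(10,-14) top-left  bias=+0
  edge (12, 2)→(5, 16): d=(-7,14) right/bottom  bias=-1
    (4,3)@(9, 7): e=[27,8,7] → #
    (5,3)@(11, 7): e=[27,36,-21] → ·
    (3,4)@(7, 9): e=[21,0,21] → #  [on edge]
    (4,4)@(9, 9): e=[21,28,-7] → ·
    (3,5)@(7, 11): e=[15,20,7] → #
    (4,5)@(9, 11): e=[15,48,-21] → ·
    (2,6)@(5, 13): e=[9,12,21] → #
    (3,6)@(7, 13): e=[9,40,-7] → ·
    (1,7)@(3, 15): e=[3,4,35] → #
    (3,7)@(7, 15): e=[3,60,-21] → ·
    (1,8)@(3, 17): e=[-3,24,21] → ·
    (2,8)@(5, 17): e=[-3,52,-7] → ·
  covered (6 px):
    · · · · · · · · ·
    · · · · · · · · ·
    · · · · · · · · ·
    · · · · # · · · ·
    · · · # · · · · ·
    · · · # · · · · ·
    · · # · · · · · ·
    · # # · · · · · ·
    · · · · · · · · ·
    · · · · · · · · ·
    · · · · · · · · ·
T4:
  2·area = 104
  edge (6, 8)→(16, 4): d=(10,-4) top-left  bias=+0
  edge (16, 4)→(2, 20): d=(-14,16) right/bottom  bias=-1
  edge (2, 20)→(6, 8): d=(4,-12) top-left  bias=+0
    (3,2)@(7, 5): e=[-26,130,0] → ·  [on edge]
    (7,2)@(15, 5): e=[6,2,96] → #
    (8,2)@(17, 5): e=[14,-30,120] → ·
    (4,3)@(9, 7): e=[2,70,32] → #
    (5,3)@(11, 7): e=[10,38,56] → #
    (6,3)@(13, 7): e=[18,6,80] → #
    (7,3)@(15, 7): e=[26,-26,104] → ·
    (3,4)@(7, 9): e=[14,74,16] → #
    (6,4)@(13, 9): e=[38,-22,88] → ·
    (2,5)@(5, 11): e=[26,78,0] → #  [on edge]
    (5,5)@(11, 11): e=[50,-18,72] → ·
    (2,6)@(5, 13): e=[46,50,8] → #
    (1,8)@(3, 17): e=[78,26,0] → #  [on edge]
  covered (14 px):
    · · · · · · · · ·
    · · · · · · · · ·
    · · · · · · · # ·
    · · · · # # # · ·
    · · · # # # · · ·
    · · # # # · · · ·
    · · # # · · · · ·
    · · # · · · · · ·
    · # · · · · · · ·
    · · · · · · · · ·
    · · · · · · · · ·

Final: [[7,2],[4,3],[5,3],[6,3],[3,4],[4,4],[5,4],[2,5],[3,5],[4,5],[2,6],[3,6],[2,7],[1,8]]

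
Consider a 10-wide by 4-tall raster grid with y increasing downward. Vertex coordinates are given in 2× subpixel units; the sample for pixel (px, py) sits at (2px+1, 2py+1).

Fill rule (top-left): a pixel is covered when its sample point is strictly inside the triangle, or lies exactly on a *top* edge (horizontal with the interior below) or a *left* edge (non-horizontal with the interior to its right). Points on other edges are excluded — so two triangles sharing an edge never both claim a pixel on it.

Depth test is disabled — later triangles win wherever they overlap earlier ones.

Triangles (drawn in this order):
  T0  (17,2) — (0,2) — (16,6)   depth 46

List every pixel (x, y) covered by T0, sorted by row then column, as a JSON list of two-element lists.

T0:
  2·area = 68  (B↔C swapped to make it positive)
  edge (17, 2)→(16, 6): d=(-1,4) right/bottom  bias=-1
  edge (16, 6)→(0, 2): d=(-16,-4) top-left  bias=+0
  edge (0, 2)→(17, 2): d=(17,0) top-left  bias=+0
    (2,1)@(5, 3): e=[47,4,17] → #
    (3,1)@(7, 3): e=[39,12,17] → #
    (4,1)@(9, 3): e=[31,20,17] → #
    (5,1)@(11, 3): e=[23,28,17] → #
    (6,1)@(13, 3): e=[15,36,17] → #
    (7,1)@(15, 3): e=[7,44,17] → #
    (8,1)@(17, 3): e=[-1,52,17] → ·
    (2,2)@(5, 5): e=[45,-28,51] → ·
    (3,2)@(7, 5): e=[37,-20,51] → ·
    (4,2)@(9, 5): e=[29,-12,51] → ·
    (5,2)@(11, 5): e=[21,-4,51] → ·
    (6,2)@(13, 5): e=[13,4,51] → #
  covered (8 px):
    · · · · · · · · · ·
    · · # # # # # # · ·
    · · · · · · # # · ·
    · · · · · · · · · ·

Result: [[2,1],[3,1],[4,1],[5,1],[6,1],[7,1],[6,2],[7,2]]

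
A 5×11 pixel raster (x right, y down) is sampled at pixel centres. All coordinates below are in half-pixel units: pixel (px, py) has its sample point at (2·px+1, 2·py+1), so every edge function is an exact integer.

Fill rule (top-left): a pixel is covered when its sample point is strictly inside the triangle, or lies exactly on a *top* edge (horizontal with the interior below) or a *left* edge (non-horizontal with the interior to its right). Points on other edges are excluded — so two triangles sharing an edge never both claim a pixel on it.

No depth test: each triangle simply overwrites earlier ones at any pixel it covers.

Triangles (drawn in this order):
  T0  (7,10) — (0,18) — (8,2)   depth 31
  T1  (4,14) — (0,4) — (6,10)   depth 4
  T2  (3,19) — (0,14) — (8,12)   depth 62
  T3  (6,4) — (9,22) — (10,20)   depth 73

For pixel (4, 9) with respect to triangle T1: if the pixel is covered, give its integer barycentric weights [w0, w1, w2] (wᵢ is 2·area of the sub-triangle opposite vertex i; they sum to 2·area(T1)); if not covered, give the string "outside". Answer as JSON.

T0:
  2·area = 48
  edge (7, 10)→(0, 18): d=(-7,8) right/bottom  bias=-1
  edge (0, 18)→(8, 2): d=(8,-16) top-left  bias=+0
  edge (8, 2)→(7, 10): d=(-1,8) right/bottom  bias=-1
    (3,2)@(7, 5): e=[35,8,5] → #
    (4,2)@(9, 5): e=[19,40,-11] → ·
    (3,3)@(7, 7): e=[21,24,3] → #
    (4,3)@(9, 7): e=[5,56,-13] → ·
    (2,4)@(5, 9): e=[23,8,17] → #
    (4,4)@(9, 9): e=[-9,72,-15] → ·
    (2,5)@(5, 11): e=[9,24,15] → #
    (3,5)@(7, 11): e=[-7,56,-1] → ·
    (1,6)@(3, 13): e=[11,8,29] → #
    (2,6)@(5, 13): e=[-5,40,13] → ·
    (1,7)@(3, 15): e=[-3,24,27] → ·
  covered (6 px):
    · · · · ·
    · · · · ·
    · · · # ·
    · · · # ·
    · · # # ·
    · · # · ·
    · # · · ·
    · · · · ·
    · · · · ·
    · · · · ·
    · · · · ·
T1:
  2·area = 36
  edge (4, 14)→(0, 4): d=(-4,-10) top-left  bias=+0
  edge (0, 4)→(6, 10): d=(6,6) right/bottom  bias=-1
  edge (6, 10)→(4, 14): d=(-2,4) right/bottom  bias=-1
    (0,2)@(1, 5): e=[6,0,30] → ·  [on edge]
    (1,3)@(3, 7): e=[18,0,18] → ·  [on edge]
    (1,4)@(3, 9): e=[10,12,14] → #
    (2,4)@(5, 9): e=[30,0,6] → ·  [on edge]
    (1,5)@(3, 11): e=[2,24,10] → #
    (2,5)@(5, 11): e=[22,12,2] → #
    (3,5)@(7, 11): e=[42,0,-6] → ·  [on edge]
    (1,6)@(3, 13): e=[-6,36,6] → ·
    (2,6)@(5, 13): e=[14,24,-2] → ·
    (4,6)@(9, 13): e=[54,0,-18] → ·  [on edge]
  covered (3 px):
    · · · · ·
    · · · · ·
    · · · · ·
    · · · · ·
    · # · · ·
    · # # · ·
    · · · · ·
    · · · · ·
    · · · · ·
    · · · · ·
    · · · · ·
T2:
  2·area = 46
  edge (3, 19)→(0, 14): d=(-3,-5) top-left  bias=+0
  edge (0, 14)→(8, 12): d=(8,-2) top-left  bias=+0
  edge (8, 12)→(3, 19): d=(-5,7) right/bottom  bias=-1
    (2,6)@(5, 13): e=[28,2,16] → #
    (3,6)@(7, 13): e=[38,6,2] → #
    (4,6)@(9, 13): e=[48,10,-12] → ·
    (0,7)@(1, 15): e=[2,10,34] → #
    (1,7)@(3, 15): e=[12,14,20] → #
    (3,7)@(7, 15): e=[32,22,-8] → ·
    (0,8)@(1, 17): e=[-4,26,24] → ·
    (1,8)@(3, 17): e=[6,30,10] → #
    (2,8)@(5, 17): e=[16,34,-4] → ·
    (1,9)@(3, 19): e=[0,46,0] → ·  [on edge]
  covered (6 px):
    · · · · ·
    · · · · ·
    · · · · ·
    · · · · ·
    · · · · ·
    · · · · ·
    · · # # ·
    # # # · ·
    · # · · ·
    · · · · ·
    · · · · ·
T3:
  2·area = 24  (B↔C swapped to make it positive)
  edge (6, 4)→(10, 20): d=(4,16) right/bottom  bias=-1
  edge (10, 20)→(9, 22): d=(-1,2) right/bottom  bias=-1
  edge (9, 22)→(6, 4): d=(-3,-18) top-left  bias=+0
    (3,4)@(7, 9): e=[4,17,3] → #
    (4,4)@(9, 9): e=[-28,13,39] → ·
    (3,5)@(7, 11): e=[12,15,-3] → ·
    (4,8)@(9, 17): e=[4,5,15] → #
    (4,9)@(9, 19): e=[12,3,9] → #
    (4,10)@(9, 21): e=[20,1,3] → #
  covered (4 px):
    · · · · ·
    · · · · ·
    · · · · ·
    · · · · ·
    · · · # ·
    · · · · ·
    · · · · ·
    · · · · ·
    · · · · #
    · · · · #
    · · · · #

Result: "outside"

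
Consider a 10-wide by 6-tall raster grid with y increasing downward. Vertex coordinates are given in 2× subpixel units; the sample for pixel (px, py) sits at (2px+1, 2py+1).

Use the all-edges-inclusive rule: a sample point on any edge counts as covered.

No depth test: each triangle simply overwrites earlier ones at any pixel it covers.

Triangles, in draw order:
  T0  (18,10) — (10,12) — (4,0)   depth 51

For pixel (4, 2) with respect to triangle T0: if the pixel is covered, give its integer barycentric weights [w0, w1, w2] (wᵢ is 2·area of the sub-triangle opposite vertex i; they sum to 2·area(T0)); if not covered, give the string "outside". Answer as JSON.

T0:
  2·area = 108
  edge (18, 10)→(10, 12): d=(-8,2) inclusive
  edge (10, 12)→(4, 0): d=(-6,-12) inclusive
  edge (4, 0)→(18, 10): d=(14,10) inclusive
    (2,0)@(5, 1): e=[98,6,4] → X
    (3,0)@(7, 1): e=[94,30,-16] → .
    (2,1)@(5, 3): e=[82,-6,32] → .
    (3,1)@(7, 3): e=[78,18,12] → X
    (4,1)@(9, 3): e=[74,42,-8] → .
    (3,2)@(7, 5): e=[62,6,40] → X
    (4,2)@(9, 5): e=[58,30,20] → X
    (5,2)@(11, 5): e=[54,54,0] → X  [on edge]
    (6,2)@(13, 5): e=[50,78,-20] → .
    (3,3)@(7, 7): e=[46,-6,68] → .
    (4,3)@(9, 7): e=[42,18,48] → X
    (6,3)@(13, 7): e=[34,66,8] → X
  covered (14 px):
    . . X . . . . . . .
    . . . X . . . . . .
    . . . X X X . . . .
    . . . . X X X . . .
    . . . . X X X X . .
    . . . . . X X . . .

Result: [30,20,58]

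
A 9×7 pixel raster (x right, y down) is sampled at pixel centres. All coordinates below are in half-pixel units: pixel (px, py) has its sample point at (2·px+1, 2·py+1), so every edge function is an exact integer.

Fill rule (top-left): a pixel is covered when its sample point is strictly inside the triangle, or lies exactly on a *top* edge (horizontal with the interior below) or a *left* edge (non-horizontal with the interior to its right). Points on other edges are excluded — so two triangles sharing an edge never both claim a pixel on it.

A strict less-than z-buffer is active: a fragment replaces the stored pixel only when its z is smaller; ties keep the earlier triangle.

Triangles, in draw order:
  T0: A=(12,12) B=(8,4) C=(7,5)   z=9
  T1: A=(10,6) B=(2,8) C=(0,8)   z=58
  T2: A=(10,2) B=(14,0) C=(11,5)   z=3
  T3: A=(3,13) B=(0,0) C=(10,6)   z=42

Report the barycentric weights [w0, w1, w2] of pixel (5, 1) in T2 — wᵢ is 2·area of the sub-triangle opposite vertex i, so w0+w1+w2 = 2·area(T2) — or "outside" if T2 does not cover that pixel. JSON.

T0:
  2·area = 12  (B↔C swapped to make it positive)
  edge (12, 12)→(7, 5): d=(-5,-7) top-left  bias=+0
  edge (7, 5)→(8, 4): d=(1,-1) top-left  bias=+0
  edge (8, 4)→(12, 12): d=(4,8) right/bottom  bias=-1
    (5,0)@(11, 1): e=[48,0,-36] → ·  [on edge]
    (4,1)@(9, 3): e=[24,0,-12] → ·  [on edge]
    (3,2)@(7, 5): e=[0,0,12] → █  [on edge]
    (4,2)@(9, 5): e=[14,2,-4] → ·
    (2,3)@(5, 7): e=[-24,0,36] → ·  [on edge]
    (3,3)@(7, 7): e=[-10,2,20] → ·
    (4,3)@(9, 7): e=[4,4,4] → █
    (5,3)@(11, 7): e=[18,6,-12] → ·
    (1,4)@(3, 9): e=[-48,0,60] → ·  [on edge]
    (4,4)@(9, 9): e=[-6,6,12] → ·
    (0,5)@(1, 11): e=[-72,0,84] → ·  [on edge]
  covered (2 px):
    · · · · · · · · ·
    · · · · · · · · ·
    · · · █ · · · · ·
    · · · · █ · · · ·
    · · · · · · · · ·
    · · · · · · · · ·
    · · · · · · · · ·
T1:
  2·area = 4
  edge (10, 6)→(2, 8): d=(-8,2) right/bottom  bias=-1
  edge (2, 8)→(0, 8): d=(-2,0) right/bottom  bias=-1
  edge (0, 8)→(10, 6): d=(10,-2) top-left  bias=+0
    (7,2)@(15, 5): e=[-2,6,0] → ·  [on edge]
    (2,3)@(5, 7): e=[2,2,0] → █  [on edge]
    (3,3)@(7, 7): e=[-2,2,4] → ·
    (2,4)@(5, 9): e=[-14,-2,20] → ·
  covered (1 px):
    · · · · · · · · ·
    · · · · · · · · ·
    · · · · · · · · ·
    · · █ · · · · · ·
    · · · · · · · · ·
    · · · · · · · · ·
    · · · · · · · · ·
T2:
  2·area = 14
  edge (10, 2)→(14, 0): d=(4,-2) top-left  bias=+0
  edge (14, 0)→(11, 5): d=(-3,5) right/bottom  bias=-1
  edge (11, 5)→(10, 2): d=(-1,-3) top-left  bias=+0
    (6,0)@(13, 1): e=[2,2,10] → █
    (7,0)@(15, 1): e=[6,-8,16] → ·
    (5,1)@(11, 3): e=[6,6,2] → █
    (6,1)@(13, 3): e=[10,-4,8] → ·
    (5,2)@(11, 5): e=[14,0,0] → ·  [on edge]
    (6,5)@(13, 11): e=[42,-28,0] → ·  [on edge]
  covered (2 px):
    · · · · · · █ · ·
    · · · · · █ · · ·
    · · · · · · · · ·
    · · · · · · · · ·
    · · · · · · · · ·
    · · · · · · · · ·
    · · · · · · · · ·
T3:
  2·area = 112
  edge (3, 13)→(0, 0): d=(-3,-13) top-left  bias=+0
  edge (0, 0)→(10, 6): d=(10,6) right/bottom  bias=-1
  edge (10, 6)→(3, 13): d=(-7,7) right/bottom  bias=-1
    (0,0)@(1, 1): e=[10,4,98] → █
    (1,0)@(3, 1): e=[36,-8,84] → ·
    (7,0)@(15, 1): e=[192,-80,0] → ·  [on edge]
    (0,1)@(1, 3): e=[4,24,84] → █
    (1,1)@(3, 3): e=[30,12,70] → █
    (2,1)@(5, 3): e=[56,0,56] → ·  [on edge]
    (6,1)@(13, 3): e=[160,-48,0] → ·  [on edge]
    (0,2)@(1, 5): e=[-2,44,70] → ·
    (1,2)@(3, 5): e=[24,32,56] → █
    (2,2)@(5, 5): e=[50,20,42] → █
    (3,2)@(7, 5): e=[76,8,28] → █
    (4,2)@(9, 5): e=[102,-4,14] → ·
    (5,2)@(11, 5): e=[128,-16,0] → ·  [on edge]
    (4,3)@(9, 7): e=[96,16,0] → ·  [on edge]
    (3,4)@(7, 9): e=[64,48,0] → ·  [on edge]
    (7,4)@(15, 9): e=[168,0,-56] → ·  [on edge]
    (2,5)@(5, 11): e=[32,80,0] → ·  [on edge]
    (1,6)@(3, 13): e=[0,112,0] → ·  [on edge]
  covered (12 px):
    █ · · · · · · · ·
    █ █ · · · · · · ·
    · █ █ █ · · · · ·
    · █ █ █ · · · · ·
    · █ █ · · · · · ·
    · █ · · · · · · ·
    · · · · · · · · ·

Result: [6,2,6]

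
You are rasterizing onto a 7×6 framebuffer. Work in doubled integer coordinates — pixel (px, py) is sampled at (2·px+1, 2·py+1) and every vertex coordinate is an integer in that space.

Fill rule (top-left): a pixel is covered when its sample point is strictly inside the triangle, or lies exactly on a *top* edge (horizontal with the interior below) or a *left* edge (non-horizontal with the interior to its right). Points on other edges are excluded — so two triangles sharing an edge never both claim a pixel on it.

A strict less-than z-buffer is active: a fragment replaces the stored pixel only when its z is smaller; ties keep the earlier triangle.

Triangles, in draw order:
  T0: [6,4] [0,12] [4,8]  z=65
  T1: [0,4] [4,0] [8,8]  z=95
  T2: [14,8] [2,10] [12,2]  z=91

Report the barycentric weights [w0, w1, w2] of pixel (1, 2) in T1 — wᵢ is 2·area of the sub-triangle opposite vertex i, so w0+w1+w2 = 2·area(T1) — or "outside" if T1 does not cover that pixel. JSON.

T0:
  2·area = 8  (B↔C swapped to make it positive)
  edge (6, 4)→(4, 8): d=(-2,4) right/bottom  bias=-1
  edge (4, 8)→(0, 12): d=(-4,4) right/bottom  bias=-1
  edge (0, 12)→(6, 4): d=(6,-8) top-left  bias=+0
    (5,0)@(11, 1): e=[-14,0,22] → ·  [on edge]
    (4,1)@(9, 3): e=[-10,0,18] → ·  [on edge]
    (3,2)@(7, 5): e=[-6,0,14] → ·  [on edge]
    (2,3)@(5, 7): e=[-2,0,10] → ·  [on edge]
    (1,4)@(3, 9): e=[2,0,6] → ·  [on edge]
    (0,5)@(1, 11): e=[6,0,2] → ·  [on edge]
  covered (0 px):
    · · · · · · ·
    · · · · · · ·
    · · · · · · ·
    · · · · · · ·
    · · · · · · ·
    · · · · · · ·
T1:
  2·area = 48
  edge (0, 4)→(4, 0): d=(4,-4) top-left  bias=+0
  edge (4, 0)→(8, 8): d=(4,8) right/bottom  bias=-1
  edge (8, 8)→(0, 4): d=(-8,-4) top-left  bias=+0
    (1,0)@(3, 1): e=[0,12,36] → #  [on edge]
    (2,0)@(5, 1): e=[8,-4,44] → ·
    (0,1)@(1, 3): e=[0,36,12] → #  [on edge]
    (2,1)@(5, 3): e=[16,4,28] → #
    (3,1)@(7, 3): e=[24,-12,36] → ·
    (0,2)@(1, 5): e=[8,44,-4] → ·
    (1,2)@(3, 5): e=[16,28,4] → #
    (3,2)@(7, 5): e=[32,-4,20] → ·
    (1,3)@(3, 7): e=[24,36,-12] → ·
    (2,3)@(5, 7): e=[32,20,-4] → ·
    (3,3)@(7, 7): e=[40,4,4] → #
    (4,3)@(9, 7): e=[48,-12,12] → ·
  covered (7 px):
    · # · · · · ·
    # # # · · · ·
    · # # · · · ·
    · · · # · · ·
    · · · · · · ·
    · · · · · · ·
T2:
  2·area = 76
  edge (14, 8)→(2, 10): d=(-12,2) right/bottom  bias=-1
  edge (2, 10)→(12, 2): d=(10,-8) top-left  bias=+0
  edge (12, 2)→(14, 8): d=(2,6) right/bottom  bias=-1
    (5,1)@(11, 3): e=[66,2,8] → #
    (6,1)@(13, 3): e=[62,18,-4] → ·
    (4,2)@(9, 5): e=[46,6,24] → #
    (6,2)@(13, 5): e=[38,38,0] → ·  [on edge]
    (3,3)@(7, 7): e=[26,10,40] → #
    (6,3)@(13, 7): e=[14,58,4] → #
    (2,4)@(5, 9): e=[6,14,56] → #
    (4,4)@(9, 9): e=[-2,46,32] → ·
    (5,4)@(11, 9): e=[-6,62,20] → ·
    (6,4)@(13, 9): e=[-10,78,8] → ·
    (2,5)@(5, 11): e=[-18,34,60] → ·
    (3,5)@(7, 11): e=[-22,50,48] → ·
  covered (9 px):
    · · · · · · ·
    · · · · · # ·
    · · · · # # ·
    · · · # # # #
    · · # # · · ·
    · · · · · · ·

Result: [28,4,16]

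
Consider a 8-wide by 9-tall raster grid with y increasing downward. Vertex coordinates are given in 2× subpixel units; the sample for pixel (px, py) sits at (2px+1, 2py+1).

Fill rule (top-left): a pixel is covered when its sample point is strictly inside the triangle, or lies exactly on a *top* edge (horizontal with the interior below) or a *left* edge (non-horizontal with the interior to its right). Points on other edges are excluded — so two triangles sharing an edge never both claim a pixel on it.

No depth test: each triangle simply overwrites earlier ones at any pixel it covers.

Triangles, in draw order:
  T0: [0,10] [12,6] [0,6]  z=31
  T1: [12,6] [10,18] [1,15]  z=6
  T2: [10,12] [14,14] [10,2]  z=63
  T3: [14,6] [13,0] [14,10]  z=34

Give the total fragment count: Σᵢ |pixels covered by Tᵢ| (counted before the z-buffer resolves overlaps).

T0:
  2·area = 48  (B↔C swapped to make it positive)
  edge (0, 10)→(0, 6): d=(0,-4) top-left  bias=+0
  edge (0, 6)→(12, 6): d=(12,0) top-left  bias=+0
  edge (12, 6)→(0, 10): d=(-12,4) right/bottom  bias=-1
    (7,2)@(15, 5): e=[60,-12,0] → .  [on edge]
    (0,3)@(1, 7): e=[4,12,32] → X
    (1,3)@(3, 7): e=[12,12,24] → X
    (2,3)@(5, 7): e=[20,12,16] → X
    (3,3)@(7, 7): e=[28,12,8] → X
    (4,3)@(9, 7): e=[36,12,0] → .  [on edge]
    (0,4)@(1, 9): e=[4,36,8] → X
    (1,4)@(3, 9): e=[12,36,0] → .  [on edge]
    (2,4)@(5, 9): e=[20,36,-8] → .
    (3,4)@(7, 9): e=[28,36,-16] → .
    (0,5)@(1, 11): e=[4,60,-16] → .
  covered (5 px):
    . . . . . . . .
    . . . . . . . .
    . . . . . . . .
    X X X X . . . .
    X . . . . . . .
    . . . . . . . .
    . . . . . . . .
    . . . . . . . .
    . . . . . . . .
T1:
  2·area = 114
  edge (12, 6)→(10, 18): d=(-2,12) right/bottom  bias=-1
  edge (10, 18)→(1, 15): d=(-9,-3) top-left  bias=+0
  edge (1, 15)→(12, 6): d=(11,-9) top-left  bias=+0
    (5,3)@(11, 7): e=[10,102,2] → X
    (6,3)@(13, 7): e=[-14,108,20] → .
    (4,4)@(9, 9): e=[30,78,6] → X
    (6,4)@(13, 9): e=[-18,90,42] → .
    (3,5)@(7, 11): e=[50,54,10] → X
    (6,5)@(13, 11): e=[-22,72,64] → .
    (2,6)@(5, 13): e=[70,30,14] → X
    (5,6)@(11, 13): e=[-2,48,68] → .
    (0,7)@(1, 15): e=[114,0,0] → X  [on edge]
    (1,7)@(3, 15): e=[90,6,18] → X
    (5,7)@(11, 15): e=[-6,30,90] → .
    (0,8)@(1, 17): e=[110,-18,22] → .
    (3,8)@(7, 17): e=[38,0,76] → X  [on edge]
  covered (16 px):
    . . . . . . . .
    . . . . . . . .
    . . . . . . . .
    . . . . . X . .
    . . . . X X . .
    . . . X X X . .
    . . X X X . . .
    X X X X X . . .
    . . . X X . . .
T2:
  2·area = 40  (B↔C swapped to make it positive)
  edge (10, 12)→(10, 2): d=(0,-10) top-left  bias=+0
  edge (10, 2)→(14, 14): d=(4,12) right/bottom  bias=-1
  edge (14, 14)→(10, 12): d=(-4,-2) top-left  bias=+0
    (5,2)@(11, 5): e=[10,0,30] → .  [on edge]
    (5,3)@(11, 7): e=[10,8,22] → X
    (6,3)@(13, 7): e=[30,-16,26] → .
    (5,4)@(11, 9): e=[10,16,14] → X
    (6,4)@(13, 9): e=[30,-8,18] → .
    (5,5)@(11, 11): e=[10,24,6] → X
    (6,5)@(13, 11): e=[30,0,10] → .  [on edge]
    (5,6)@(11, 13): e=[10,32,-2] → .
    (6,6)@(13, 13): e=[30,8,2] → X
    (7,6)@(15, 13): e=[50,-16,6] → .
    (6,7)@(13, 15): e=[30,16,-6] → .
    (7,8)@(15, 17): e=[50,0,-10] → .  [on edge]
  covered (4 px):
    . . . . . . . .
    . . . . . . . .
    . . . . . . . .
    . . . . . X . .
    . . . . . X . .
    . . . . . X . .
    . . . . . . X .
    . . . . . . . .
    . . . . . . . .
T3:
  2·area = 4  (B↔C swapped to make it positive)
  edge (14, 6)→(14, 10): d=(0,4) right/bottom  bias=-1
  edge (14, 10)→(13, 0): d=(-1,-10) top-left  bias=+0
  edge (13, 0)→(14, 6): d=(1,6) right/bottom  bias=-1
  covered (0 px):
    . . . . . . . .
    . . . . . . . .
    . . . . . . . .
    . . . . . . . .
    . . . . . . . .
    . . . . . . . .
    . . . . . . . .
    . . . . . . . .
    . . . . . . . .

Result: 25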